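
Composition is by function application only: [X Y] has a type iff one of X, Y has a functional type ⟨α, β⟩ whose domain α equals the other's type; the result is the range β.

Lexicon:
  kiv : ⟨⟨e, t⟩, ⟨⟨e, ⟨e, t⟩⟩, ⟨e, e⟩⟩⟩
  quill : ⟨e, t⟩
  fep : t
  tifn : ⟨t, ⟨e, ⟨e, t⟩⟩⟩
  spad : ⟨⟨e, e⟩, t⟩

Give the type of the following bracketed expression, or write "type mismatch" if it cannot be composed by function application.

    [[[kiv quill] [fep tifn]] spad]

[kiv quill]: functor kiv : ⟨⟨e, t⟩, ⟨⟨e, ⟨e, t⟩⟩, ⟨e, e⟩⟩⟩, argument quill : ⟨e, t⟩; result ⟨⟨e, ⟨e, t⟩⟩, ⟨e, e⟩⟩.
[fep tifn]: functor tifn : ⟨t, ⟨e, ⟨e, t⟩⟩⟩, argument fep : t; result ⟨e, ⟨e, t⟩⟩.
[[kiv quill] [fep tifn]]: functor [kiv quill] : ⟨⟨e, ⟨e, t⟩⟩, ⟨e, e⟩⟩, argument [fep tifn] : ⟨e, ⟨e, t⟩⟩; result ⟨e, e⟩.
[[[kiv quill] [fep tifn]] spad]: functor spad : ⟨⟨e, e⟩, t⟩, argument [[kiv quill] [fep tifn]] : ⟨e, e⟩; result t.

t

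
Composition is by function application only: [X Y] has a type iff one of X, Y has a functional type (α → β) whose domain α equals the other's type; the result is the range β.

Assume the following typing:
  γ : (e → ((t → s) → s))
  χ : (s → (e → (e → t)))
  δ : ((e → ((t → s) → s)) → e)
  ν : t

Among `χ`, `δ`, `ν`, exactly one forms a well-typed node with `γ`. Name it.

δ

χ : (s → (e → (e → t))) — no; γ wants e, and χ wants s.
δ — combines: δ : ((e → ((t → s) → s)) → e) takes γ : (e → ((t → s) → s)) as argument, giving e.
ν : t — no; γ wants e, and ν wants nothing (atomic).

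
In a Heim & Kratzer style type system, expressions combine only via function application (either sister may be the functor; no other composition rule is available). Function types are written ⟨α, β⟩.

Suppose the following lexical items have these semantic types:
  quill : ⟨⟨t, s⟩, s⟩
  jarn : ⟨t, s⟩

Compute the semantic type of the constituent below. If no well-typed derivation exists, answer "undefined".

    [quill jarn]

s

[quill jarn] — quill of type ⟨⟨t, s⟩, s⟩ combines with jarn of type ⟨t, s⟩: type s.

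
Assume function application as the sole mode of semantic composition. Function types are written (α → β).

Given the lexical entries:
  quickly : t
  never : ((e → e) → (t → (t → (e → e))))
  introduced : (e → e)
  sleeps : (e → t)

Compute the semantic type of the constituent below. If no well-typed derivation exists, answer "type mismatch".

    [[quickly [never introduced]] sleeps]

[never introduced] — never of type ((e → e) → (t → (t → (e → e)))) combines with introduced of type (e → e): type (t → (t → (e → e))).
[quickly [never introduced]] — [never introduced] of type (t → (t → (e → e))) combines with quickly of type t: type (t → (e → e)).
At [[quickly [never introduced]] sleeps]: neither (t → (e → e)) nor (e → t) can take the other as argument; the node is ill-typed.

type mismatch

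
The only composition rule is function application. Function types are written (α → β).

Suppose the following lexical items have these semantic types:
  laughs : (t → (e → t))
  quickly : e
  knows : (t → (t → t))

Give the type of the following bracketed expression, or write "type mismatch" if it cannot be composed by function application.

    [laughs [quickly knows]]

type mismatch

[quickly knows]: e and (t → (t → t)) cannot combine by function application — type clash.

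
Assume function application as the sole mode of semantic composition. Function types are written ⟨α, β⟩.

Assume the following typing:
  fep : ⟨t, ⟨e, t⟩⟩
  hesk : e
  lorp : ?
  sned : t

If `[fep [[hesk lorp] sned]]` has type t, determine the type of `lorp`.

⟨e, ⟨t, ⟨⟨t, ⟨e, t⟩⟩, t⟩⟩⟩

[fep [[hesk lorp] sned]] must have type t. The sister fep has type ⟨t, ⟨e, t⟩⟩; that is not a function onto t, so [[hesk lorp] sned] must be the functor, of type ⟨⟨t, ⟨e, t⟩⟩, t⟩.
[[hesk lorp] sned] must have type ⟨⟨t, ⟨e, t⟩⟩, t⟩. The sister sned has type t; that is not a function onto ⟨⟨t, ⟨e, t⟩⟩, t⟩, so [hesk lorp] must be the functor, of type ⟨t, ⟨⟨t, ⟨e, t⟩⟩, t⟩⟩.
[hesk lorp] must have type ⟨t, ⟨⟨t, ⟨e, t⟩⟩, t⟩⟩. The sister hesk has type e; that is not a function onto ⟨t, ⟨⟨t, ⟨e, t⟩⟩, t⟩⟩, so lorp must be the functor, of type ⟨e, ⟨t, ⟨⟨t, ⟨e, t⟩⟩, t⟩⟩⟩.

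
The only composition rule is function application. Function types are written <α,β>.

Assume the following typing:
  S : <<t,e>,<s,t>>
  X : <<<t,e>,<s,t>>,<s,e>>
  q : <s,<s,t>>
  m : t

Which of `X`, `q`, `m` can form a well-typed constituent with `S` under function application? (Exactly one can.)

X — combines: X : <<<t,e>,<s,t>>,<s,e>> takes S : <<t,e>,<s,t>> as argument, giving <s,e>.
q : <s,<s,t>> — S needs <t,e>; q needs s; neither fits.
m : t — S needs <t,e>; m needs nothing (atomic); neither fits.

X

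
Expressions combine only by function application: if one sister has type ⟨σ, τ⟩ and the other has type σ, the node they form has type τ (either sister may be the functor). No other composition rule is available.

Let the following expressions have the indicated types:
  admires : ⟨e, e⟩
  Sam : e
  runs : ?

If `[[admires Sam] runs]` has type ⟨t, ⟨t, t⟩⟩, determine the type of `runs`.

For [[admires Sam] runs] to have type ⟨t, ⟨t, t⟩⟩ with [admires Sam] of type e, runs must be the function: runs : ⟨e, ⟨t, ⟨t, t⟩⟩⟩.

⟨e, ⟨t, ⟨t, t⟩⟩⟩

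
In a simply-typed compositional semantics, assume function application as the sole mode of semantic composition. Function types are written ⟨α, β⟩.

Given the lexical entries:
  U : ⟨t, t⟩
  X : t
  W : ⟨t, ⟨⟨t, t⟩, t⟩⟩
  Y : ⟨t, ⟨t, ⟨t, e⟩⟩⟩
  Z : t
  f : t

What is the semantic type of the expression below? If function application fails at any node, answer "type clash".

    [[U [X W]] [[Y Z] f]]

e

At [X W], W : ⟨t, ⟨⟨t, t⟩, t⟩⟩ takes X : t, giving ⟨⟨t, t⟩, t⟩.
At [U [X W]], [X W] : ⟨⟨t, t⟩, t⟩ takes U : ⟨t, t⟩, giving t.
At [Y Z], Y : ⟨t, ⟨t, ⟨t, e⟩⟩⟩ takes Z : t, giving ⟨t, ⟨t, e⟩⟩.
At [[Y Z] f], [Y Z] : ⟨t, ⟨t, e⟩⟩ takes f : t, giving ⟨t, e⟩.
At [[U [X W]] [[Y Z] f]], [[Y Z] f] : ⟨t, e⟩ takes [U [X W]] : t, giving e.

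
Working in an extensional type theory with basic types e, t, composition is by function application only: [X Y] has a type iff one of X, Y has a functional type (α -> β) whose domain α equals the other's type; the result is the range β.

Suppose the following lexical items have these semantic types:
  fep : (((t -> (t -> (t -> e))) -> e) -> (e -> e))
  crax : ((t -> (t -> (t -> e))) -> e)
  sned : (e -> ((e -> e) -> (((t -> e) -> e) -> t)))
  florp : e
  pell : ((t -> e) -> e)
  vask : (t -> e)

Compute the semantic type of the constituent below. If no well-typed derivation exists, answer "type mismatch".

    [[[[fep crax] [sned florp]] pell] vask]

[fep crax] — fep of type (((t -> (t -> (t -> e))) -> e) -> (e -> e)) combines with crax of type ((t -> (t -> (t -> e))) -> e): type (e -> e).
[sned florp] — sned of type (e -> ((e -> e) -> (((t -> e) -> e) -> t))) combines with florp of type e: type ((e -> e) -> (((t -> e) -> e) -> t)).
[[fep crax] [sned florp]] — [sned florp] of type ((e -> e) -> (((t -> e) -> e) -> t)) combines with [fep crax] of type (e -> e): type (((t -> e) -> e) -> t).
[[[fep crax] [sned florp]] pell] — [[fep crax] [sned florp]] of type (((t -> e) -> e) -> t) combines with pell of type ((t -> e) -> e): type t.
[[[[fep crax] [sned florp]] pell] vask] — vask of type (t -> e) combines with [[[fep crax] [sned florp]] pell] of type t: type e.

e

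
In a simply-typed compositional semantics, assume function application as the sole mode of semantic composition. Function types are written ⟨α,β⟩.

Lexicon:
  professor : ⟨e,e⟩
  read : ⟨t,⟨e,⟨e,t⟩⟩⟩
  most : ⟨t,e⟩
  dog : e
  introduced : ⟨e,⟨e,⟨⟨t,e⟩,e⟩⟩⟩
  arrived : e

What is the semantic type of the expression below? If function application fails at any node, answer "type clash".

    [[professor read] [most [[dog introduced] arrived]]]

At [professor read]: neither ⟨e,e⟩ nor ⟨t,⟨e,⟨e,t⟩⟩⟩ can take the other as argument; the node is ill-typed.

type clash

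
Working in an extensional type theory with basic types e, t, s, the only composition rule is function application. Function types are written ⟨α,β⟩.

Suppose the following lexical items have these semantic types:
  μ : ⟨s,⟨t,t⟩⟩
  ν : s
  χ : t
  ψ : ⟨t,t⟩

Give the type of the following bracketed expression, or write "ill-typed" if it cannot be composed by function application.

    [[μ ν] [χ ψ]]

[μ ν]: ⟨s,⟨t,t⟩⟩ applied to s yields ⟨t,t⟩.
[χ ψ]: ⟨t,t⟩ applied to t yields t.
[[μ ν] [χ ψ]]: ⟨t,t⟩ applied to t yields t.

t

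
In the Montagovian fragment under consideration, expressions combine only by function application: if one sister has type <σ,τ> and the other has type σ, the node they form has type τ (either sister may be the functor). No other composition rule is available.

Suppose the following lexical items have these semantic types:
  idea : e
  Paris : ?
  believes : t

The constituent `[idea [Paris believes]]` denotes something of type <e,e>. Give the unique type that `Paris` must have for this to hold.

<t,<e,<e,e>>>

[idea [Paris believes]] must have type <e,e>. The sister idea has type e; that is not a function onto <e,e>, so [Paris believes] must be the functor, of type <e,<e,e>>.
[Paris believes] must have type <e,<e,e>>. The sister believes has type t; that is not a function onto <e,<e,e>>, so Paris must be the functor, of type <t,<e,<e,e>>>.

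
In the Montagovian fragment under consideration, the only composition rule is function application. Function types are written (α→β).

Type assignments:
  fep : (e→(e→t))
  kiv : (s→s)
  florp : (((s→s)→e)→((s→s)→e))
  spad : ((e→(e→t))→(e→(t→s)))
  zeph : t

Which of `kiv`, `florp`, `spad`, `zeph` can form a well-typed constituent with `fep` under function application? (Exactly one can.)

spad

kiv : (s→s) — fep needs e; kiv needs s; neither fits.
florp : (((s→s)→e)→((s→s)→e)) — fep needs e; florp needs ((s→s)→e); neither fits.
spad — combines: spad : ((e→(e→t))→(e→(t→s))) takes fep : (e→(e→t)) as argument, giving (e→(t→s)).
zeph : t — fep needs e; zeph needs nothing (atomic); neither fits.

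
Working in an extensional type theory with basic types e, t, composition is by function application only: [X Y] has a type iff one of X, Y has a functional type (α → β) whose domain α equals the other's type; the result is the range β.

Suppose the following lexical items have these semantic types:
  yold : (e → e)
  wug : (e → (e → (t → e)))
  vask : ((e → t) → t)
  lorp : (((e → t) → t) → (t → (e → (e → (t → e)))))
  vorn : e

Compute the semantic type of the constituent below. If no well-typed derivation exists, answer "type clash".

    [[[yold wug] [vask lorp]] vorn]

At [yold wug]: neither (e → e) nor (e → (e → (t → e))) can take the other as argument; the node is ill-typed.

type clash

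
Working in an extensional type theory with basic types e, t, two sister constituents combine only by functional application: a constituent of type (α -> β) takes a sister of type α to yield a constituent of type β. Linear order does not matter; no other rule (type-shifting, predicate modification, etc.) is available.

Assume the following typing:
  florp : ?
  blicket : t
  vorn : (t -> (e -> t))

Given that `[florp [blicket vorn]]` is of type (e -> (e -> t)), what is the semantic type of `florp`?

[florp [blicket vorn]] is required to be (e -> (e -> t)). [blicket vorn] : (e -> t) cannot yield (e -> (e -> t)) as functor, so florp : ((e -> t) -> (e -> (e -> t))).

((e -> t) -> (e -> (e -> t)))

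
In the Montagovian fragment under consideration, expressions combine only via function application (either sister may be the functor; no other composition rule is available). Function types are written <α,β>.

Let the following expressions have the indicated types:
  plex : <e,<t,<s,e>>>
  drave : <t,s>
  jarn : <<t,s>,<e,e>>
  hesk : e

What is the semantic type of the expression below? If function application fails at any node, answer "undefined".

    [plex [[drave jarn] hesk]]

[drave jarn]: jarn is <<t,s>,<e,e>>, drave is <t,s>; result <e,e>.
[[drave jarn] hesk]: [drave jarn] is <e,e>, hesk is e; result e.
[plex [[drave jarn] hesk]]: plex is <e,<t,<s,e>>>, [[drave jarn] hesk] is e; result <t,<s,e>>.

<t,<s,e>>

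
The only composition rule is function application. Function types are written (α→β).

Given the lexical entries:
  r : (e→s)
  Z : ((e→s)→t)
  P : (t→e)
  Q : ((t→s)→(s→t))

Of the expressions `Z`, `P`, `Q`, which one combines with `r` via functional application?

Z

Z — combines: Z : ((e→s)→t) takes r : (e→s) as argument, giving t.
P : (t→e) — neither side's domain matches the other.
Q : ((t→s)→(s→t)) — neither side's domain matches the other.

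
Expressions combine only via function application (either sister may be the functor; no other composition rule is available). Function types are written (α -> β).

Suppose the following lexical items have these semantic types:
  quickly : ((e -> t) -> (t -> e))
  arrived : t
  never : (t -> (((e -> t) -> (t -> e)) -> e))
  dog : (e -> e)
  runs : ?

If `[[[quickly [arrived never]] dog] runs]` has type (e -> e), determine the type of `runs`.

At [[[quickly [arrived never]] dog] runs] (required: (e -> e)): [[quickly [arrived never]] dog] is e, which is not a function with range (e -> e); hence runs is the functor — type (e -> (e -> e)).

(e -> (e -> e))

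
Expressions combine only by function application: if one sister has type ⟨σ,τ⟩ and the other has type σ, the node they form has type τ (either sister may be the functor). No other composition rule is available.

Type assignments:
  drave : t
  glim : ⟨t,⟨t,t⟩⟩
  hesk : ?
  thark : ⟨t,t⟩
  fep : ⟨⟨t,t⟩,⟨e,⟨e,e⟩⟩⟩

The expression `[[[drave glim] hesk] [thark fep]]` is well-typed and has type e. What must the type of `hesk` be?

At [[[drave glim] hesk] [thark fep]] (required: e): [thark fep] is ⟨e,⟨e,e⟩⟩, which is not a function with range e; hence [[drave glim] hesk] is the functor — type ⟨⟨e,⟨e,e⟩⟩,e⟩.
At [[drave glim] hesk] (required: ⟨⟨e,⟨e,e⟩⟩,e⟩): [drave glim] is ⟨t,t⟩, which is not a function with range ⟨⟨e,⟨e,e⟩⟩,e⟩; hence hesk is the functor — type ⟨⟨t,t⟩,⟨⟨e,⟨e,e⟩⟩,e⟩⟩.

⟨⟨t,t⟩,⟨⟨e,⟨e,e⟩⟩,e⟩⟩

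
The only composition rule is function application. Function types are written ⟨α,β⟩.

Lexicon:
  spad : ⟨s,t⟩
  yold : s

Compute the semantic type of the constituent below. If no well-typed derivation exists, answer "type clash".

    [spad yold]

t

[spad yold]: spad is ⟨s,t⟩, yold is s; result t.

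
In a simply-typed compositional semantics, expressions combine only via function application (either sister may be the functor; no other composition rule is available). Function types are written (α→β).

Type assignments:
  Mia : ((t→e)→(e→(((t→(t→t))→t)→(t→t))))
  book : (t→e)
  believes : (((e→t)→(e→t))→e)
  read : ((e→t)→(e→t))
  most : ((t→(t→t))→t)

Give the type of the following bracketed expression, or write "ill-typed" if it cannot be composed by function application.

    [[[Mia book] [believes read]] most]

(t→t)

[Mia book]: ((t→e)→(e→(((t→(t→t))→t)→(t→t)))) applied to (t→e) yields (e→(((t→(t→t))→t)→(t→t))).
[believes read]: (((e→t)→(e→t))→e) applied to ((e→t)→(e→t)) yields e.
[[Mia book] [believes read]]: (e→(((t→(t→t))→t)→(t→t))) applied to e yields (((t→(t→t))→t)→(t→t)).
[[[Mia book] [believes read]] most]: (((t→(t→t))→t)→(t→t)) applied to ((t→(t→t))→t) yields (t→t).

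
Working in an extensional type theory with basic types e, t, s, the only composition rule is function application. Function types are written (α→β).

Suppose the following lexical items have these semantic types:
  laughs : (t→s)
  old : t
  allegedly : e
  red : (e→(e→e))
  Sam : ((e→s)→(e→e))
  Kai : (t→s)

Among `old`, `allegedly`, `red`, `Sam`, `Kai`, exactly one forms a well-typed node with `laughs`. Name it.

old

old — combines: laughs : (t→s) takes old : t as argument, giving s.
allegedly : e — no; laughs wants t, and allegedly wants nothing (atomic).
red : (e→(e→e)) — no; laughs wants t, and red wants e.
Sam : ((e→s)→(e→e)) — no; laughs wants t, and Sam wants (e→s).
Kai : (t→s) — no; laughs wants t, and Kai wants t.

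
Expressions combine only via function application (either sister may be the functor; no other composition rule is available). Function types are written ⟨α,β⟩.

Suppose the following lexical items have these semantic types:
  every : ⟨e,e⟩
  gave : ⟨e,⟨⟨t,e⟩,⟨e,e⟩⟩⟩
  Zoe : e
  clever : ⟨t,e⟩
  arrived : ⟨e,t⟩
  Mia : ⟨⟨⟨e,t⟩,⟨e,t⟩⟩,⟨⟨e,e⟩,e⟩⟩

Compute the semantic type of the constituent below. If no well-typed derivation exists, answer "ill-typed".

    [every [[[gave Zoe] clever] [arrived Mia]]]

ill-typed

[gave Zoe] — gave of type ⟨e,⟨⟨t,e⟩,⟨e,e⟩⟩⟩ combines with Zoe of type e: type ⟨⟨t,e⟩,⟨e,e⟩⟩.
[[gave Zoe] clever] — [gave Zoe] of type ⟨⟨t,e⟩,⟨e,e⟩⟩ combines with clever of type ⟨t,e⟩: type ⟨e,e⟩.
[arrived Mia]: ⟨e,t⟩ with ⟨⟨⟨e,t⟩,⟨e,t⟩⟩,⟨⟨e,e⟩,e⟩⟩ — neither is a function whose domain matches the other; composition fails here.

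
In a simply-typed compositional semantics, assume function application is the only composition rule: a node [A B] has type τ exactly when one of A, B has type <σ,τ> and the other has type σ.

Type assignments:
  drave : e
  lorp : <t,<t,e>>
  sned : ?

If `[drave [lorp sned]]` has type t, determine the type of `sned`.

<<t,<t,e>>,<e,t>>

For [drave [lorp sned]] to have type t with drave of type e, [lorp sned] must be the function: [lorp sned] : <e,t>.
For [lorp sned] to have type <e,t> with lorp of type <t,<t,e>>, sned must be the function: sned : <<t,<t,e>>,<e,t>>.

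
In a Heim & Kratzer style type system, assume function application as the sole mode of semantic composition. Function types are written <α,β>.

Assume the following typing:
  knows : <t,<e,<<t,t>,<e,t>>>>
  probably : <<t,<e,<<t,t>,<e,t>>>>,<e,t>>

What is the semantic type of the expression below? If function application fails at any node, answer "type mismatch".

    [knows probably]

At [knows probably], probably : <<t,<e,<<t,t>,<e,t>>>>,<e,t>> takes knows : <t,<e,<<t,t>,<e,t>>>>, giving <e,t>.

<e,t>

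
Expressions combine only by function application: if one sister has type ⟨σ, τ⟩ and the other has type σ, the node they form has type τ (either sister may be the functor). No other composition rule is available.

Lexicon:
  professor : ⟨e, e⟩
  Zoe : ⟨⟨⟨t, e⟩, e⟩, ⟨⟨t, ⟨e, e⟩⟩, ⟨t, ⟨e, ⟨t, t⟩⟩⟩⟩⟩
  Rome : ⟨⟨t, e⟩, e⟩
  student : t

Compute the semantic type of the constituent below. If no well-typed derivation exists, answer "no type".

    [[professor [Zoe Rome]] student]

[Zoe Rome]: ⟨⟨⟨t, e⟩, e⟩, ⟨⟨t, ⟨e, e⟩⟩, ⟨t, ⟨e, ⟨t, t⟩⟩⟩⟩⟩ applied to ⟨⟨t, e⟩, e⟩ yields ⟨⟨t, ⟨e, e⟩⟩, ⟨t, ⟨e, ⟨t, t⟩⟩⟩⟩.
[professor [Zoe Rome]]: ⟨e, e⟩ and ⟨⟨t, ⟨e, e⟩⟩, ⟨t, ⟨e, ⟨t, t⟩⟩⟩⟩ cannot combine by function application — type clash.

no type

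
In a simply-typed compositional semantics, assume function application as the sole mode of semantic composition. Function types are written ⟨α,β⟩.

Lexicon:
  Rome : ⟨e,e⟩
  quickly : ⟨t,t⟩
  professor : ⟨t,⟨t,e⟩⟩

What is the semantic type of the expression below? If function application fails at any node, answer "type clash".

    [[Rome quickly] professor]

[Rome quickly]: ⟨e,e⟩ with ⟨t,t⟩ — neither is a function whose domain matches the other; composition fails here.

type clash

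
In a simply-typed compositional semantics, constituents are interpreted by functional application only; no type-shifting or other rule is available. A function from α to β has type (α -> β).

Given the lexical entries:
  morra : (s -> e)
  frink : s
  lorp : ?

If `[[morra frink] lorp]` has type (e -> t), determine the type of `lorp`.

(e -> (e -> t))

For [[morra frink] lorp] to have type (e -> t) with [morra frink] of type e, lorp must be the function: lorp : (e -> (e -> t)).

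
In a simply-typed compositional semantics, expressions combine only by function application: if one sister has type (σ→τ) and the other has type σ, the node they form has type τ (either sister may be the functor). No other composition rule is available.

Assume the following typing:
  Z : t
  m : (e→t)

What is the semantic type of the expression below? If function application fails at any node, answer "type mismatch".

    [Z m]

type mismatch

At [Z m]: neither t nor (e→t) can take the other as argument; the node is ill-typed.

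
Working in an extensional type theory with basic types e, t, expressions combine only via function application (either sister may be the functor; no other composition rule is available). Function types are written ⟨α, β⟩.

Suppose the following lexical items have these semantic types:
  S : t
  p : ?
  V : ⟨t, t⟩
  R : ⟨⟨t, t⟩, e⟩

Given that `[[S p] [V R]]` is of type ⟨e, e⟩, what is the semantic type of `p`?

⟨t, ⟨e, ⟨e, e⟩⟩⟩

For [[S p] [V R]] to have type ⟨e, e⟩ with [V R] of type e, [S p] must be the function: [S p] : ⟨e, ⟨e, e⟩⟩.
For [S p] to have type ⟨e, ⟨e, e⟩⟩ with S of type t, p must be the function: p : ⟨t, ⟨e, ⟨e, e⟩⟩⟩.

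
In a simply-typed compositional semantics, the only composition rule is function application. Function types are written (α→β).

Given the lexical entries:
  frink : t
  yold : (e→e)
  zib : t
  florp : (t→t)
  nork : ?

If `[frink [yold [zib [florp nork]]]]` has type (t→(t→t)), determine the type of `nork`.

((t→t)→(t→((e→e)→(t→(t→(t→t))))))

For [frink [yold [zib [florp nork]]]] to have type (t→(t→t)) with frink of type t, [yold [zib [florp nork]]] must be the function: [yold [zib [florp nork]]] : (t→(t→(t→t))).
For [yold [zib [florp nork]]] to have type (t→(t→(t→t))) with yold of type (e→e), [zib [florp nork]] must be the function: [zib [florp nork]] : ((e→e)→(t→(t→(t→t)))).
For [zib [florp nork]] to have type ((e→e)→(t→(t→(t→t)))) with zib of type t, [florp nork] must be the function: [florp nork] : (t→((e→e)→(t→(t→(t→t))))).
For [florp nork] to have type (t→((e→e)→(t→(t→(t→t))))) with florp of type (t→t), nork must be the function: nork : ((t→t)→(t→((e→e)→(t→(t→(t→t)))))).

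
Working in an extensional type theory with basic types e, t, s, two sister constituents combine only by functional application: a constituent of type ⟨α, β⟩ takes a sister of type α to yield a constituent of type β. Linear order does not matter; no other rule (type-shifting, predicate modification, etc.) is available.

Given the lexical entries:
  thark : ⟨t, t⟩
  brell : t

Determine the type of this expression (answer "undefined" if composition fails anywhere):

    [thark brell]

[thark brell]: thark is ⟨t, t⟩, brell is t; result t.

t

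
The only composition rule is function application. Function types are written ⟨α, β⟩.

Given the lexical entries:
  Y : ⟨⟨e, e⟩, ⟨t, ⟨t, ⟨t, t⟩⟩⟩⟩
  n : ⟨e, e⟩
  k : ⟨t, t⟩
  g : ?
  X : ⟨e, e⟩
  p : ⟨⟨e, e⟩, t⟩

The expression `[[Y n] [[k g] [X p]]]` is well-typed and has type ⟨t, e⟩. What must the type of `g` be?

⟨⟨t, t⟩, ⟨t, ⟨⟨t, ⟨t, ⟨t, t⟩⟩⟩, ⟨t, e⟩⟩⟩⟩

For [[Y n] [[k g] [X p]]] to have type ⟨t, e⟩ with [Y n] of type ⟨t, ⟨t, ⟨t, t⟩⟩⟩, [[k g] [X p]] must be the function: [[k g] [X p]] : ⟨⟨t, ⟨t, ⟨t, t⟩⟩⟩, ⟨t, e⟩⟩.
For [[k g] [X p]] to have type ⟨⟨t, ⟨t, ⟨t, t⟩⟩⟩, ⟨t, e⟩⟩ with [X p] of type t, [k g] must be the function: [k g] : ⟨t, ⟨⟨t, ⟨t, ⟨t, t⟩⟩⟩, ⟨t, e⟩⟩⟩.
For [k g] to have type ⟨t, ⟨⟨t, ⟨t, ⟨t, t⟩⟩⟩, ⟨t, e⟩⟩⟩ with k of type ⟨t, t⟩, g must be the function: g : ⟨⟨t, t⟩, ⟨t, ⟨⟨t, ⟨t, ⟨t, t⟩⟩⟩, ⟨t, e⟩⟩⟩⟩.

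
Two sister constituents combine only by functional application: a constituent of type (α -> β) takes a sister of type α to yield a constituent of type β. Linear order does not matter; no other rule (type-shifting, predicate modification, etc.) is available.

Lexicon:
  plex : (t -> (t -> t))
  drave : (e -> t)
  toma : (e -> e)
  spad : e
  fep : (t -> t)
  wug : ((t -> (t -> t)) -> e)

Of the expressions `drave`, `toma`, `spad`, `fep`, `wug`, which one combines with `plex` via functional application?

wug

drave : (e -> t) — plex needs t; drave needs e; neither fits.
toma : (e -> e) — plex needs t; toma needs e; neither fits.
spad : e — plex needs t; spad needs nothing (atomic); neither fits.
fep : (t -> t) — plex needs t; fep needs t; neither fits.
wug — combines: wug : ((t -> (t -> t)) -> e) takes plex : (t -> (t -> t)) as argument, giving e.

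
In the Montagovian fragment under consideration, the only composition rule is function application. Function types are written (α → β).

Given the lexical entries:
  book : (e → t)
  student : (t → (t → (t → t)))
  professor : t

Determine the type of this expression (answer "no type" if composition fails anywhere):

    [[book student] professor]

[book student]: (e → t) with (t → (t → (t → t))) — neither is a function whose domain matches the other; composition fails here.

no type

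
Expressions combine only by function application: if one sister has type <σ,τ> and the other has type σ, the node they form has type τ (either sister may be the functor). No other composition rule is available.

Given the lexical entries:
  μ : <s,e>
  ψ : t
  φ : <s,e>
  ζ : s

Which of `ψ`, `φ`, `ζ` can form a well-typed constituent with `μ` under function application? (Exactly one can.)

ζ

ψ : t — does not combine with μ.
φ : <s,e> — does not combine with μ.
ζ — combines: μ : <s,e> takes ζ : s as argument, giving e.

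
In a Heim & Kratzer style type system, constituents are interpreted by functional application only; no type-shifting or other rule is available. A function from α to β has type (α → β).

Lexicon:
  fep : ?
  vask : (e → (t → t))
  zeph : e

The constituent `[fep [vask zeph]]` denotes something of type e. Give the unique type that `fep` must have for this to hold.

[fep [vask zeph]] is required to be e. [vask zeph] : (t → t) cannot yield e as functor, so fep : ((t → t) → e).

((t → t) → e)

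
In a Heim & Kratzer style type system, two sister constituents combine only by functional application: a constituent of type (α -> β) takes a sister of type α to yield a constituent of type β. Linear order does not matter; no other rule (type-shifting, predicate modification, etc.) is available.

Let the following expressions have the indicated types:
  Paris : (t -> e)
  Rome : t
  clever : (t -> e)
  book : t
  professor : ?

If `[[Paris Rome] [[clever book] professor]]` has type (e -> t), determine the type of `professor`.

[[Paris Rome] [[clever book] professor]] is required to be (e -> t). [Paris Rome] : e cannot yield (e -> t) as functor, so [[clever book] professor] : (e -> (e -> t)).
[[clever book] professor] is required to be (e -> (e -> t)). [clever book] : e cannot yield (e -> (e -> t)) as functor, so professor : (e -> (e -> (e -> t))).

(e -> (e -> (e -> t)))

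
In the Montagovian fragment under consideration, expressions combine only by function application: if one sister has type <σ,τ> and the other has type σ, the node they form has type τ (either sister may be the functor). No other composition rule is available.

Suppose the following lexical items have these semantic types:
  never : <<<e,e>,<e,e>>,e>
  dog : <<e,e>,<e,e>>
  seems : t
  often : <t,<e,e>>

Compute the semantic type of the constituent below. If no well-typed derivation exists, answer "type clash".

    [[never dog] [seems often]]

e

[never dog] — never of type <<<e,e>,<e,e>>,e> combines with dog of type <<e,e>,<e,e>>: type e.
[seems often] — often of type <t,<e,e>> combines with seems of type t: type <e,e>.
[[never dog] [seems often]] — [seems often] of type <e,e> combines with [never dog] of type e: type e.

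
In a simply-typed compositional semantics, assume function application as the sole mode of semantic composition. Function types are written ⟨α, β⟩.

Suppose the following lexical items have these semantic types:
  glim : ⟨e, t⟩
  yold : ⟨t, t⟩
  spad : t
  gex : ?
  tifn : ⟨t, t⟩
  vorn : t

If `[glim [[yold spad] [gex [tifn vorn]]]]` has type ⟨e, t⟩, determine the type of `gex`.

At [glim [[yold spad] [gex [tifn vorn]]]] (required: ⟨e, t⟩): glim is ⟨e, t⟩, which is not a function with range ⟨e, t⟩; hence [[yold spad] [gex [tifn vorn]]] is the functor — type ⟨⟨e, t⟩, ⟨e, t⟩⟩.
At [[yold spad] [gex [tifn vorn]]] (required: ⟨⟨e, t⟩, ⟨e, t⟩⟩): [yold spad] is t, which is not a function with range ⟨⟨e, t⟩, ⟨e, t⟩⟩; hence [gex [tifn vorn]] is the functor — type ⟨t, ⟨⟨e, t⟩, ⟨e, t⟩⟩⟩.
At [gex [tifn vorn]] (required: ⟨t, ⟨⟨e, t⟩, ⟨e, t⟩⟩⟩): [tifn vorn] is t, which is not a function with range ⟨t, ⟨⟨e, t⟩, ⟨e, t⟩⟩⟩; hence gex is the functor — type ⟨t, ⟨t, ⟨⟨e, t⟩, ⟨e, t⟩⟩⟩⟩.

⟨t, ⟨t, ⟨⟨e, t⟩, ⟨e, t⟩⟩⟩⟩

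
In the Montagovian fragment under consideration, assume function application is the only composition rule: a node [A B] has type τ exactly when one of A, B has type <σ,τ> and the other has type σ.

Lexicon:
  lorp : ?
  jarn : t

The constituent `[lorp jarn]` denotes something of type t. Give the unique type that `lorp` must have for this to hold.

At [lorp jarn] (required: t): jarn is t, which is not a function with range t; hence lorp is the functor — type <t,t>.

<t,t>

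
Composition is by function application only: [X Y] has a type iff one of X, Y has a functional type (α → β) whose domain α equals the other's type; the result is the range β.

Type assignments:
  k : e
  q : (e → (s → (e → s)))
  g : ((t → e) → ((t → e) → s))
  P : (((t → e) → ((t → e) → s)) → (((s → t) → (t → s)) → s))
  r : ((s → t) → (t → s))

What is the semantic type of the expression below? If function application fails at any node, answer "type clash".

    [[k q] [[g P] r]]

(e → s)

[k q] — q of type (e → (s → (e → s))) combines with k of type e: type (s → (e → s)).
[g P] — P of type (((t → e) → ((t → e) → s)) → (((s → t) → (t → s)) → s)) combines with g of type ((t → e) → ((t → e) → s)): type (((s → t) → (t → s)) → s).
[[g P] r] — [g P] of type (((s → t) → (t → s)) → s) combines with r of type ((s → t) → (t → s)): type s.
[[k q] [[g P] r]] — [k q] of type (s → (e → s)) combines with [[g P] r] of type s: type (e → s).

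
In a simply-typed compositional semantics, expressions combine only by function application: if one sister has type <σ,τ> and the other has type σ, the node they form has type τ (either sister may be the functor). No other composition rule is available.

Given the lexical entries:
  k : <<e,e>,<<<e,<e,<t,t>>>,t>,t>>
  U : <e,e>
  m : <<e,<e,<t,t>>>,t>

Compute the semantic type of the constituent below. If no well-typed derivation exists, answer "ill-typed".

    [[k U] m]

[k U]: functor k : <<e,e>,<<<e,<e,<t,t>>>,t>,t>>, argument U : <e,e>; result <<<e,<e,<t,t>>>,t>,t>.
[[k U] m]: functor [k U] : <<<e,<e,<t,t>>>,t>,t>, argument m : <<e,<e,<t,t>>>,t>; result t.

t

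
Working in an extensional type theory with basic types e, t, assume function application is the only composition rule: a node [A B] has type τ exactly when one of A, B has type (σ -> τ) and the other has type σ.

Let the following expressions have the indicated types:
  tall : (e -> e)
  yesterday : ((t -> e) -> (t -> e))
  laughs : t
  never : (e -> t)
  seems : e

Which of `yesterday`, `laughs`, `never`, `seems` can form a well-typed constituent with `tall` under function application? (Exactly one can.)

seems

yesterday : ((t -> e) -> (t -> e)) — no; tall wants e, and yesterday wants (t -> e).
laughs : t — no; tall wants e, and laughs wants nothing (atomic).
never : (e -> t) — no; tall wants e, and never wants e.
seems — combines: tall : (e -> e) takes seems : e as argument, giving e.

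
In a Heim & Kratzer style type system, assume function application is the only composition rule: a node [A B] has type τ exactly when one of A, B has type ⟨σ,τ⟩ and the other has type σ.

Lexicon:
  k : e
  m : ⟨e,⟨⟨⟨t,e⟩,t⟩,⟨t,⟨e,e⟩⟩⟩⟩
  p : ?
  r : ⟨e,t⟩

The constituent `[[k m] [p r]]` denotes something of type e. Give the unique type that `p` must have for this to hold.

⟨⟨e,t⟩,⟨⟨⟨⟨t,e⟩,t⟩,⟨t,⟨e,e⟩⟩⟩,e⟩⟩

[[k m] [p r]] must have type e. The sister [k m] has type ⟨⟨⟨t,e⟩,t⟩,⟨t,⟨e,e⟩⟩⟩; that is not a function onto e, so [p r] must be the functor, of type ⟨⟨⟨⟨t,e⟩,t⟩,⟨t,⟨e,e⟩⟩⟩,e⟩.
[p r] must have type ⟨⟨⟨⟨t,e⟩,t⟩,⟨t,⟨e,e⟩⟩⟩,e⟩. The sister r has type ⟨e,t⟩; that is not a function onto ⟨⟨⟨⟨t,e⟩,t⟩,⟨t,⟨e,e⟩⟩⟩,e⟩, so p must be the functor, of type ⟨⟨e,t⟩,⟨⟨⟨⟨t,e⟩,t⟩,⟨t,⟨e,e⟩⟩⟩,e⟩⟩.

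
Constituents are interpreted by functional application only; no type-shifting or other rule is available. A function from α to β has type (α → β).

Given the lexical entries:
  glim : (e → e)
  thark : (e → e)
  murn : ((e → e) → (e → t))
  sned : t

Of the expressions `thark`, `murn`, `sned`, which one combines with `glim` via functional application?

murn

thark : (e → e) — neither side's domain matches the other.
murn — combines: murn : ((e → e) → (e → t)) takes glim : (e → e) as argument, giving (e → t).
sned : t — neither side's domain matches the other.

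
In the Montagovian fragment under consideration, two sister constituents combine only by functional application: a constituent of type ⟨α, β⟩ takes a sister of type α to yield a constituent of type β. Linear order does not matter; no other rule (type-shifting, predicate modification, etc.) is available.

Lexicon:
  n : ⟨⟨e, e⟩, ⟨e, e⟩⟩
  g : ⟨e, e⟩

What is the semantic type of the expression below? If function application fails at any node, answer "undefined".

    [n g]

⟨e, e⟩

At [n g], n : ⟨⟨e, e⟩, ⟨e, e⟩⟩ takes g : ⟨e, e⟩, giving ⟨e, e⟩.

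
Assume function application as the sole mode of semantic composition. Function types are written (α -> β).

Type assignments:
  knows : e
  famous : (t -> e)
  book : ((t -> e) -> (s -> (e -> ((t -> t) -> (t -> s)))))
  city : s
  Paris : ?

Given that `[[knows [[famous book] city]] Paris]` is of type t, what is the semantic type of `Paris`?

(((t -> t) -> (t -> s)) -> t)

For [[knows [[famous book] city]] Paris] to have type t with [knows [[famous book] city]] of type ((t -> t) -> (t -> s)), Paris must be the function: Paris : (((t -> t) -> (t -> s)) -> t).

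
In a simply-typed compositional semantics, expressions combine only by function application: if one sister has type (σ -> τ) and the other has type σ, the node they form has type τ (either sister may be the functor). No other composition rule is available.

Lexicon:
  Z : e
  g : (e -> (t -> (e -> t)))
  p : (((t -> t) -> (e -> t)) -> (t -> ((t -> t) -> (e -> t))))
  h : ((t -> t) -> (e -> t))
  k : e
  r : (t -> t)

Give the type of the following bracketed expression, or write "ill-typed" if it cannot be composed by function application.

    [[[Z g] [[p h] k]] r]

[Z g]: g is (e -> (t -> (e -> t))), Z is e; result (t -> (e -> t)).
[p h]: p is (((t -> t) -> (e -> t)) -> (t -> ((t -> t) -> (e -> t)))), h is ((t -> t) -> (e -> t)); result (t -> ((t -> t) -> (e -> t))).
[[p h] k]: (t -> ((t -> t) -> (e -> t))) with e — neither is a function whose domain matches the other; composition fails here.

ill-typed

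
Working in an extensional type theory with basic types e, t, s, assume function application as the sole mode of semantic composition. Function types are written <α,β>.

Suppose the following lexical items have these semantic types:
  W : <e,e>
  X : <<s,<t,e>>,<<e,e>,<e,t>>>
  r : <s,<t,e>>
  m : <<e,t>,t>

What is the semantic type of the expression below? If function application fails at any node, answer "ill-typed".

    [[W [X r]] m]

[X r]: functor X : <<s,<t,e>>,<<e,e>,<e,t>>>, argument r : <s,<t,e>>; result <<e,e>,<e,t>>.
[W [X r]]: functor [X r] : <<e,e>,<e,t>>, argument W : <e,e>; result <e,t>.
[[W [X r]] m]: functor m : <<e,t>,t>, argument [W [X r]] : <e,t>; result t.

t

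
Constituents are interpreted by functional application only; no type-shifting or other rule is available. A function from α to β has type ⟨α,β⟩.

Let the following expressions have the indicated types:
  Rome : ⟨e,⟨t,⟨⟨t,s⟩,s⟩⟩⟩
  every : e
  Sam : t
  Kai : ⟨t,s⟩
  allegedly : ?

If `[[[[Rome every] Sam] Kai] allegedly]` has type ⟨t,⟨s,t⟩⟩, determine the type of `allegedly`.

For [[[[Rome every] Sam] Kai] allegedly] to have type ⟨t,⟨s,t⟩⟩ with [[[Rome every] Sam] Kai] of type s, allegedly must be the function: allegedly : ⟨s,⟨t,⟨s,t⟩⟩⟩.

⟨s,⟨t,⟨s,t⟩⟩⟩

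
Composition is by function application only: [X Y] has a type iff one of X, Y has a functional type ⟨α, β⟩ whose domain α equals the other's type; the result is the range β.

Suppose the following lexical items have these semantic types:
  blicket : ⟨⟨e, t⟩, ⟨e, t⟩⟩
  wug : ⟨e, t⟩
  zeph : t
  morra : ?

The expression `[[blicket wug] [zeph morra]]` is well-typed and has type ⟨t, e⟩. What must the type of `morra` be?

At [[blicket wug] [zeph morra]] (required: ⟨t, e⟩): [blicket wug] is ⟨e, t⟩, which is not a function with range ⟨t, e⟩; hence [zeph morra] is the functor — type ⟨⟨e, t⟩, ⟨t, e⟩⟩.
At [zeph morra] (required: ⟨⟨e, t⟩, ⟨t, e⟩⟩): zeph is t, which is not a function with range ⟨⟨e, t⟩, ⟨t, e⟩⟩; hence morra is the functor — type ⟨t, ⟨⟨e, t⟩, ⟨t, e⟩⟩⟩.

⟨t, ⟨⟨e, t⟩, ⟨t, e⟩⟩⟩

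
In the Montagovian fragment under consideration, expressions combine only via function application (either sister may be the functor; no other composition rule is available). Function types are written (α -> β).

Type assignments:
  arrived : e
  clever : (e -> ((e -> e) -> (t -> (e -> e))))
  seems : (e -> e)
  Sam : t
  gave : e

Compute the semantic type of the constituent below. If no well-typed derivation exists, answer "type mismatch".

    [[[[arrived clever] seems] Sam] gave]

[arrived clever] — clever of type (e -> ((e -> e) -> (t -> (e -> e)))) combines with arrived of type e: type ((e -> e) -> (t -> (e -> e))).
[[arrived clever] seems] — [arrived clever] of type ((e -> e) -> (t -> (e -> e))) combines with seems of type (e -> e): type (t -> (e -> e)).
[[[arrived clever] seems] Sam] — [[arrived clever] seems] of type (t -> (e -> e)) combines with Sam of type t: type (e -> e).
[[[[arrived clever] seems] Sam] gave] — [[[arrived clever] seems] Sam] of type (e -> e) combines with gave of type e: type e.

e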